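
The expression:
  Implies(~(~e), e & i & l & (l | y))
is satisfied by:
  {i: True, l: True, e: False}
  {i: True, l: False, e: False}
  {l: True, i: False, e: False}
  {i: False, l: False, e: False}
  {i: True, e: True, l: True}


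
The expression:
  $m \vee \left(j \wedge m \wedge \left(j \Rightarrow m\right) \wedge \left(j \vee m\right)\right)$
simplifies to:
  $m$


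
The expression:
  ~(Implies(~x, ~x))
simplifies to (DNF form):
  False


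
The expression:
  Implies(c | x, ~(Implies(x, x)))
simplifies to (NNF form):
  ~c & ~x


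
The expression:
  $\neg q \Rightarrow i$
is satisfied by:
  {i: True, q: True}
  {i: True, q: False}
  {q: True, i: False}


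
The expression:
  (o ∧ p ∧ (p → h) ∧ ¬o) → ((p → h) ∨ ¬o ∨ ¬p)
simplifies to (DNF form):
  True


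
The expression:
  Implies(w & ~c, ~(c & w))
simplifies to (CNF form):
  True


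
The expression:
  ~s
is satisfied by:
  {s: False}


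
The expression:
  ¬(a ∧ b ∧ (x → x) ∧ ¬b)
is always true.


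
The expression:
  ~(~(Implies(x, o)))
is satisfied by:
  {o: True, x: False}
  {x: False, o: False}
  {x: True, o: True}


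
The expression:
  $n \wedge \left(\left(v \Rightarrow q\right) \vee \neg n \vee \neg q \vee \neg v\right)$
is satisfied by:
  {n: True}


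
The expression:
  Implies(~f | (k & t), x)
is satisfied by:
  {x: True, f: True, k: False, t: False}
  {x: True, t: True, f: True, k: False}
  {x: True, k: True, f: True, t: False}
  {x: True, t: True, k: True, f: True}
  {x: True, f: False, k: False, t: False}
  {x: True, t: True, f: False, k: False}
  {x: True, k: True, f: False, t: False}
  {x: True, t: True, k: True, f: False}
  {f: True, t: False, k: False, x: False}
  {t: True, f: True, k: False, x: False}
  {k: True, f: True, t: False, x: False}


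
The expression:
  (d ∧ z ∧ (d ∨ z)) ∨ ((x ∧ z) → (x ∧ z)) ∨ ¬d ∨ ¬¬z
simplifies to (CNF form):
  True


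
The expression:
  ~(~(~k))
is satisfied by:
  {k: False}


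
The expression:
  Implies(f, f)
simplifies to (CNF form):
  True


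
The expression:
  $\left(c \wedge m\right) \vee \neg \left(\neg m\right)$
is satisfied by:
  {m: True}


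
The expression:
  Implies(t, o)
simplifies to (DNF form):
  o | ~t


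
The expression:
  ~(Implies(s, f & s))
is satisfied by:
  {s: True, f: False}


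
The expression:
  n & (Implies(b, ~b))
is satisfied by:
  {n: True, b: False}


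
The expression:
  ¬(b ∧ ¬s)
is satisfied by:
  {s: True, b: False}
  {b: False, s: False}
  {b: True, s: True}


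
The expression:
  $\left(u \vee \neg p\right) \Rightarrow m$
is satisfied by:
  {m: True, p: True, u: False}
  {m: True, p: False, u: False}
  {m: True, u: True, p: True}
  {m: True, u: True, p: False}
  {p: True, u: False, m: False}


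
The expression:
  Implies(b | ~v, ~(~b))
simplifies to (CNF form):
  b | v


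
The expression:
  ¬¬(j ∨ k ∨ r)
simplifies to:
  j ∨ k ∨ r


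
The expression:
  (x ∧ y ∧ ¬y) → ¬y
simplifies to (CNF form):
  True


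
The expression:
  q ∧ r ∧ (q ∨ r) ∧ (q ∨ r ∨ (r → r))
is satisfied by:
  {r: True, q: True}


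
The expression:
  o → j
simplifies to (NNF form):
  j ∨ ¬o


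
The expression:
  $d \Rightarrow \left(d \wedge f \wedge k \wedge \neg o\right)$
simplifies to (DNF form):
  $\left(f \wedge k \wedge \neg o\right) \vee \neg d$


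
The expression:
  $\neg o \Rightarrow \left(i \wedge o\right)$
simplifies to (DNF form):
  $o$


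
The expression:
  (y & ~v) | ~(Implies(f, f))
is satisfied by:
  {y: True, v: False}


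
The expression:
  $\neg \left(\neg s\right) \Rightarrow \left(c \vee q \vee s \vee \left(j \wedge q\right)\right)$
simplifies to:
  $\text{True}$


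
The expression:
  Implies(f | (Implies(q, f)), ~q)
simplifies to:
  ~f | ~q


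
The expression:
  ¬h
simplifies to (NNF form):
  ¬h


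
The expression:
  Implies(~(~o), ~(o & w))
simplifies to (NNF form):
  ~o | ~w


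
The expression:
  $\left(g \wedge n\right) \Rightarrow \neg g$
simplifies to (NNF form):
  $\neg g \vee \neg n$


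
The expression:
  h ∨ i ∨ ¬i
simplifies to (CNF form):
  True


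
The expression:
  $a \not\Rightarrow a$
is never true.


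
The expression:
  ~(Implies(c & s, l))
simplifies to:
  c & s & ~l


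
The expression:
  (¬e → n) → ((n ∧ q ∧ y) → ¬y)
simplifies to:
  ¬n ∨ ¬q ∨ ¬y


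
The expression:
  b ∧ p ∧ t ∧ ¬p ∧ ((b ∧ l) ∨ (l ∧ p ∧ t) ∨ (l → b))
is never true.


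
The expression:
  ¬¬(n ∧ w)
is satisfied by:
  {w: True, n: True}


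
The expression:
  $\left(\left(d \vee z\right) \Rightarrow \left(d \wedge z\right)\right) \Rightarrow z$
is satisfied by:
  {d: True, z: True}
  {d: True, z: False}
  {z: True, d: False}


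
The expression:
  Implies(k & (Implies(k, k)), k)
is always true.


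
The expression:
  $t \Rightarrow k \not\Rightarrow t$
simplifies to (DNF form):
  $\neg t$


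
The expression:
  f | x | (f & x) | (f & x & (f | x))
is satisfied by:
  {x: True, f: True}
  {x: True, f: False}
  {f: True, x: False}


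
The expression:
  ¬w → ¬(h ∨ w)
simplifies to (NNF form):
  w ∨ ¬h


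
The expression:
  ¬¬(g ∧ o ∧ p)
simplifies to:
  g ∧ o ∧ p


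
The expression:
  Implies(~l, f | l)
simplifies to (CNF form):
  f | l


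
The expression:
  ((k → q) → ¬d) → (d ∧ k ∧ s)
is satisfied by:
  {s: True, q: True, d: True, k: False}
  {s: True, d: True, k: False, q: False}
  {q: True, d: True, k: False, s: False}
  {d: True, q: False, k: False, s: False}
  {s: True, k: True, d: True, q: True}
  {s: True, k: True, d: True, q: False}
  {k: True, d: True, q: True, s: False}


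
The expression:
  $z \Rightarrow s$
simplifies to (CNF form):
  $s \vee \neg z$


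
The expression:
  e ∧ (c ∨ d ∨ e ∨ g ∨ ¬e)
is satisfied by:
  {e: True}


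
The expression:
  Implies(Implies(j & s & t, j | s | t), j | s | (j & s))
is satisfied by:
  {s: True, j: True}
  {s: True, j: False}
  {j: True, s: False}


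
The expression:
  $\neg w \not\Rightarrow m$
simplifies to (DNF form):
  $\neg m \wedge \neg w$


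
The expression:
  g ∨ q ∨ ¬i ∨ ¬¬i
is always true.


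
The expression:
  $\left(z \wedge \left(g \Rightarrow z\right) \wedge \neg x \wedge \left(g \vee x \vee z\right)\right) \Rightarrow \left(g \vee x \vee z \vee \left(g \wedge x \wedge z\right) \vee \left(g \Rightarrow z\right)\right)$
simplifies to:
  $\text{True}$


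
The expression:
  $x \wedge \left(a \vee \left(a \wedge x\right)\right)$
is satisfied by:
  {a: True, x: True}


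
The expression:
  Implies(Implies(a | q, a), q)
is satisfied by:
  {q: True}


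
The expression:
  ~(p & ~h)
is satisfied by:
  {h: True, p: False}
  {p: False, h: False}
  {p: True, h: True}


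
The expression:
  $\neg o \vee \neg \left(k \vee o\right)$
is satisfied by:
  {o: False}


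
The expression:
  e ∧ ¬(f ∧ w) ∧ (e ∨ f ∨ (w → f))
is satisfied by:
  {e: True, w: False, f: False}
  {e: True, f: True, w: False}
  {e: True, w: True, f: False}


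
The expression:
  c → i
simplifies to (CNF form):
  i ∨ ¬c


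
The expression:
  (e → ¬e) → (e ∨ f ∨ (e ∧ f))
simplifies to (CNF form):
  e ∨ f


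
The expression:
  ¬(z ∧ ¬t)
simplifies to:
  t ∨ ¬z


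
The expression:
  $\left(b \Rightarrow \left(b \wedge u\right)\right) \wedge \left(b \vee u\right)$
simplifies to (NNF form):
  $u$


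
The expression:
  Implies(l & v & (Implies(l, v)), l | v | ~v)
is always true.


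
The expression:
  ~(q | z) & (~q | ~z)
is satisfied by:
  {q: False, z: False}


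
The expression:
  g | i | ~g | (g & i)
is always true.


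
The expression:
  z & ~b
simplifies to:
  z & ~b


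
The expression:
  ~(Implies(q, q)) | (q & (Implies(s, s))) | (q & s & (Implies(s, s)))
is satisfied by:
  {q: True}


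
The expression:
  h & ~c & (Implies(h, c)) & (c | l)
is never true.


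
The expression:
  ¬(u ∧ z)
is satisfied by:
  {u: False, z: False}
  {z: True, u: False}
  {u: True, z: False}


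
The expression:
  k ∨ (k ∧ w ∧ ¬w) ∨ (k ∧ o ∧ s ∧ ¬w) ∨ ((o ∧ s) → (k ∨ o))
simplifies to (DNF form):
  True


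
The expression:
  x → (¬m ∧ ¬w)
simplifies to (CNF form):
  (¬m ∨ ¬x) ∧ (¬w ∨ ¬x)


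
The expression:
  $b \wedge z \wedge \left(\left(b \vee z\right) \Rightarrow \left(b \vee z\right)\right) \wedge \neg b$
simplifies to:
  $\text{False}$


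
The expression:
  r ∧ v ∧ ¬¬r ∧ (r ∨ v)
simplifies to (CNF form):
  r ∧ v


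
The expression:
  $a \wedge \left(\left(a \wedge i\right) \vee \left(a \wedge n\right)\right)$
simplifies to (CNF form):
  $a \wedge \left(i \vee n\right)$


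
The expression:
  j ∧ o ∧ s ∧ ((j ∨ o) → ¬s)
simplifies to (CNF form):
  False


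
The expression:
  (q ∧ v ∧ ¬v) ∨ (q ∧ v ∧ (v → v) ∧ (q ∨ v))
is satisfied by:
  {q: True, v: True}


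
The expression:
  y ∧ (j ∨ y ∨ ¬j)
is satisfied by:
  {y: True}


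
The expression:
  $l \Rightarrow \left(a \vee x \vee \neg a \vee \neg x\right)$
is always true.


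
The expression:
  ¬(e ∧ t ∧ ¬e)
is always true.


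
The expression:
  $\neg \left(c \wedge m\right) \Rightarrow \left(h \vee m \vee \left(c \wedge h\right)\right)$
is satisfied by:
  {m: True, h: True}
  {m: True, h: False}
  {h: True, m: False}


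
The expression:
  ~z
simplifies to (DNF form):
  ~z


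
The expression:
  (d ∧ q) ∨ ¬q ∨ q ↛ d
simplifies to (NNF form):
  True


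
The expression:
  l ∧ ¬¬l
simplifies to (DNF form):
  l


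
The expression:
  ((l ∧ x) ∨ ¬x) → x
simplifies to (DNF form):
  x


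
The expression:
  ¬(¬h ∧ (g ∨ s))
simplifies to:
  h ∨ (¬g ∧ ¬s)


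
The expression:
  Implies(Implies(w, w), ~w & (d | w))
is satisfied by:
  {d: True, w: False}


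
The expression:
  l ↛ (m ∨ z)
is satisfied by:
  {l: True, z: False, m: False}


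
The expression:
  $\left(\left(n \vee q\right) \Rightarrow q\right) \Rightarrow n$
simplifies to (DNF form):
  $n$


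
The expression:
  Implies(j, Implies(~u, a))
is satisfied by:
  {a: True, u: True, j: False}
  {a: True, u: False, j: False}
  {u: True, a: False, j: False}
  {a: False, u: False, j: False}
  {j: True, a: True, u: True}
  {j: True, a: True, u: False}
  {j: True, u: True, a: False}


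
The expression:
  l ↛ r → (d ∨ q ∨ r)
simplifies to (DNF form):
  d ∨ q ∨ r ∨ ¬l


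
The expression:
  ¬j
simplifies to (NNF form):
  ¬j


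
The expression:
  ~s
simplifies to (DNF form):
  ~s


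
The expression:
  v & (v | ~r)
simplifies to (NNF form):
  v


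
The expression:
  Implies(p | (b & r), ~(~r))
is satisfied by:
  {r: True, p: False}
  {p: False, r: False}
  {p: True, r: True}


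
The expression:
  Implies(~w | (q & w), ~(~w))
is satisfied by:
  {w: True}


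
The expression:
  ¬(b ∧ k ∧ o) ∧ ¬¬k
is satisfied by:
  {k: True, o: False, b: False}
  {b: True, k: True, o: False}
  {o: True, k: True, b: False}


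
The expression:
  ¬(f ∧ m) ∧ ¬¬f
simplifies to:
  f ∧ ¬m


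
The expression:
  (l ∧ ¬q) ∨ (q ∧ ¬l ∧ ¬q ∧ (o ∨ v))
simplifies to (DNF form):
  l ∧ ¬q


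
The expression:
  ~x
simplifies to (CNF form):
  ~x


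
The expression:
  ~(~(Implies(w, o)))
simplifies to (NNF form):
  o | ~w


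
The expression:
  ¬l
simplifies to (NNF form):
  ¬l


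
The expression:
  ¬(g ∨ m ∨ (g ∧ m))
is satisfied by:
  {g: False, m: False}


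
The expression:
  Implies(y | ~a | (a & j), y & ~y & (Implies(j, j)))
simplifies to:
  a & ~j & ~y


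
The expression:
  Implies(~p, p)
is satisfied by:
  {p: True}


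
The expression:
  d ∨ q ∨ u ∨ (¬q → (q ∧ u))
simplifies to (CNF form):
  d ∨ q ∨ u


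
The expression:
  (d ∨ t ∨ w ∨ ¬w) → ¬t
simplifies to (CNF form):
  ¬t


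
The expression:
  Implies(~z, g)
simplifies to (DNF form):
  g | z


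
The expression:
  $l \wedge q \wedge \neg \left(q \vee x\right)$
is never true.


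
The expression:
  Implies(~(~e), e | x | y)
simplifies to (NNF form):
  True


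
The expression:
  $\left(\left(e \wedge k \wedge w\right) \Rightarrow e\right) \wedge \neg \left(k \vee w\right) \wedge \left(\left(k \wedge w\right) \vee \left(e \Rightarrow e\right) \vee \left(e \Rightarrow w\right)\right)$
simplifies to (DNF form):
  $\neg k \wedge \neg w$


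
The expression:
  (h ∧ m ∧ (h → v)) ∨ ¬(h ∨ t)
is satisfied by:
  {v: True, m: True, t: False, h: False}
  {v: True, m: False, t: False, h: False}
  {m: True, v: False, t: False, h: False}
  {v: False, m: False, t: False, h: False}
  {v: True, h: True, m: True, t: False}
  {v: True, h: True, t: True, m: True}


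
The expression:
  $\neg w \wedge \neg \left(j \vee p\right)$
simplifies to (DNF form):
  $\neg j \wedge \neg p \wedge \neg w$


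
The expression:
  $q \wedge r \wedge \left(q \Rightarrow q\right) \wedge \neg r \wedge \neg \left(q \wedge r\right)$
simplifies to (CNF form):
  $\text{False}$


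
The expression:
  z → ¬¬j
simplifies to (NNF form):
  j ∨ ¬z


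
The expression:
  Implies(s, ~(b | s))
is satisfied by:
  {s: False}


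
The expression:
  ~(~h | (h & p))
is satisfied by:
  {h: True, p: False}


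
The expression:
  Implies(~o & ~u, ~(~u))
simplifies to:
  o | u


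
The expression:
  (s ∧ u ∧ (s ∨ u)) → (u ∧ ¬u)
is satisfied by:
  {s: False, u: False}
  {u: True, s: False}
  {s: True, u: False}


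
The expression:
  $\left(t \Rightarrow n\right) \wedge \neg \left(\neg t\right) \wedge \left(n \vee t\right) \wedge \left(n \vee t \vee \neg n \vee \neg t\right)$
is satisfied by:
  {t: True, n: True}


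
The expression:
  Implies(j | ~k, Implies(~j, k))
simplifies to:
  j | k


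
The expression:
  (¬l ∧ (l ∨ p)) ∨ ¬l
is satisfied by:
  {l: False}


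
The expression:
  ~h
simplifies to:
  ~h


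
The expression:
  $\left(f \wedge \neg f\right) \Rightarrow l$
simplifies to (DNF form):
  $\text{True}$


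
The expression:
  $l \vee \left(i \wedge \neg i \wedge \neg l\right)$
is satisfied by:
  {l: True}


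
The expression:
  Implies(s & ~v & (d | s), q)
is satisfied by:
  {q: True, v: True, s: False}
  {q: True, s: False, v: False}
  {v: True, s: False, q: False}
  {v: False, s: False, q: False}
  {q: True, v: True, s: True}
  {q: True, s: True, v: False}
  {v: True, s: True, q: False}


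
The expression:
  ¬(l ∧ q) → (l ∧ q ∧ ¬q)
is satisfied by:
  {q: True, l: True}


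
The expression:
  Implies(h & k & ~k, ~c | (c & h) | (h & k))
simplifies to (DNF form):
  True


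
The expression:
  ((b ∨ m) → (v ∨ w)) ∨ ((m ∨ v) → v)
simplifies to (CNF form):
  v ∨ w ∨ ¬m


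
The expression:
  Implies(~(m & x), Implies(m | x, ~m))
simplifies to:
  x | ~m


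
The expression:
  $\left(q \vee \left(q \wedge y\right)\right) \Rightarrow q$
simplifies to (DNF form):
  $\text{True}$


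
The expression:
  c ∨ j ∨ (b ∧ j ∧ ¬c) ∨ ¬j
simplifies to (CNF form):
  True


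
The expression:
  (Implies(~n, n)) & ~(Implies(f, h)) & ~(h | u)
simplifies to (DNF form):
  f & n & ~h & ~u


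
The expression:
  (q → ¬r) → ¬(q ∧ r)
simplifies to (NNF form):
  True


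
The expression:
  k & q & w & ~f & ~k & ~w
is never true.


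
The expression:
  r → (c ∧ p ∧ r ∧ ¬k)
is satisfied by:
  {c: True, p: True, r: False, k: False}
  {c: True, p: False, r: False, k: False}
  {p: True, k: False, c: False, r: False}
  {k: False, p: False, c: False, r: False}
  {k: True, c: True, p: True, r: False}
  {k: True, c: True, p: False, r: False}
  {k: True, p: True, c: False, r: False}
  {k: True, p: False, c: False, r: False}
  {r: True, c: True, p: True, k: False}


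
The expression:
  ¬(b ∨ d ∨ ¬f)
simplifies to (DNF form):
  f ∧ ¬b ∧ ¬d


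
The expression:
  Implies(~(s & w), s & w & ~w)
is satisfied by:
  {w: True, s: True}


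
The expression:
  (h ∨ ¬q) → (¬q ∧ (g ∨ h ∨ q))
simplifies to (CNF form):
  (h ∨ ¬h) ∧ (¬h ∨ ¬q) ∧ (g ∨ h ∨ q) ∧ (g ∨ h ∨ ¬h) ∧ (g ∨ q ∨ ¬q) ∧ (g ∨ ¬h ∨ ¬q) ∧ (h ∨ q ∨ ¬h) ∧ (q ∨ ¬h ∨ ¬q)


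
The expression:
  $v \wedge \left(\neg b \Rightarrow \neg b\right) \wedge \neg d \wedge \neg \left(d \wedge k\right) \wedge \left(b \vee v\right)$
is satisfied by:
  {v: True, d: False}


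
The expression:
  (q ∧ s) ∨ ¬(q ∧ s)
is always true.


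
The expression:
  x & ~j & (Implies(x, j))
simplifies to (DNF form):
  False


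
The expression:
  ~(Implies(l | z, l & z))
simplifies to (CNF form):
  (l | z) & (l | ~l) & (z | ~z) & (~l | ~z)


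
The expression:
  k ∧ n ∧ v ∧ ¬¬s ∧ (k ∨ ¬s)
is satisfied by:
  {k: True, s: True, n: True, v: True}


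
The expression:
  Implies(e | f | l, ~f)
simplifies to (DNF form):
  ~f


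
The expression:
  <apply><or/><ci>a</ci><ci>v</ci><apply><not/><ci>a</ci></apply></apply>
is always true.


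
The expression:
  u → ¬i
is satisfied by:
  {u: False, i: False}
  {i: True, u: False}
  {u: True, i: False}


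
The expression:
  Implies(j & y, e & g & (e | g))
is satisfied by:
  {e: True, g: True, y: False, j: False}
  {e: True, g: False, y: False, j: False}
  {g: True, j: False, e: False, y: False}
  {j: False, g: False, e: False, y: False}
  {j: True, e: True, g: True, y: False}
  {j: True, e: True, g: False, y: False}
  {j: True, g: True, e: False, y: False}
  {j: True, g: False, e: False, y: False}
  {y: True, e: True, g: True, j: False}
  {y: True, e: True, g: False, j: False}
  {y: True, g: True, e: False, j: False}
  {y: True, g: False, e: False, j: False}
  {j: True, y: True, e: True, g: True}


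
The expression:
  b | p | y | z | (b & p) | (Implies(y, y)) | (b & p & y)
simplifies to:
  True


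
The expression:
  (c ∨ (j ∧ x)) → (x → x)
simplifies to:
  True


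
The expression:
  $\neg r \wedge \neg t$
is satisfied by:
  {r: False, t: False}


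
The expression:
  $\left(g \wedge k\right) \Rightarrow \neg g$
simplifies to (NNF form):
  $\neg g \vee \neg k$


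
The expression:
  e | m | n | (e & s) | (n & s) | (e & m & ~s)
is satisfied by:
  {n: True, m: True, e: True}
  {n: True, m: True, e: False}
  {n: True, e: True, m: False}
  {n: True, e: False, m: False}
  {m: True, e: True, n: False}
  {m: True, e: False, n: False}
  {e: True, m: False, n: False}


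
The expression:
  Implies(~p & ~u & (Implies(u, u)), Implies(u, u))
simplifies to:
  True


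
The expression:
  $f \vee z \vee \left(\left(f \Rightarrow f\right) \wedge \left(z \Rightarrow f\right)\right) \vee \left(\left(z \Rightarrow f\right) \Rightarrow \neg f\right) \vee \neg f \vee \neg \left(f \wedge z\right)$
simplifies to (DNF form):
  $\text{True}$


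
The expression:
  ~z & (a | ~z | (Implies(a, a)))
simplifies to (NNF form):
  ~z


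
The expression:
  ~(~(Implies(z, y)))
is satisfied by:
  {y: True, z: False}
  {z: False, y: False}
  {z: True, y: True}


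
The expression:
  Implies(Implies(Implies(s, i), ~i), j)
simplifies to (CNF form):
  i | j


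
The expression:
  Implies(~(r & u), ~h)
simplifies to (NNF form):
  ~h | (r & u)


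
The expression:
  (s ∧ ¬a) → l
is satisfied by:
  {a: True, l: True, s: False}
  {a: True, s: False, l: False}
  {l: True, s: False, a: False}
  {l: False, s: False, a: False}
  {a: True, l: True, s: True}
  {a: True, s: True, l: False}
  {l: True, s: True, a: False}


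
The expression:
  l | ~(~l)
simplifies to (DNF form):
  l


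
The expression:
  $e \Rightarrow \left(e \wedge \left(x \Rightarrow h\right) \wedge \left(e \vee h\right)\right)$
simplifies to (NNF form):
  $h \vee \neg e \vee \neg x$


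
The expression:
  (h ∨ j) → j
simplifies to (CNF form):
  j ∨ ¬h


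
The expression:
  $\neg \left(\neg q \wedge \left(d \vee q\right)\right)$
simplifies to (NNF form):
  $q \vee \neg d$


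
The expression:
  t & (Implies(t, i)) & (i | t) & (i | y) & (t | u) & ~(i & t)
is never true.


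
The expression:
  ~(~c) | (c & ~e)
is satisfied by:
  {c: True}


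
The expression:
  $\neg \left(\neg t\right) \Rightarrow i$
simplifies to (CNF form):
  $i \vee \neg t$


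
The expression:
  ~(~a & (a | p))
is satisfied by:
  {a: True, p: False}
  {p: False, a: False}
  {p: True, a: True}


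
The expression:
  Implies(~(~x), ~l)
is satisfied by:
  {l: False, x: False}
  {x: True, l: False}
  {l: True, x: False}


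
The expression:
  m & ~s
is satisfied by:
  {m: True, s: False}


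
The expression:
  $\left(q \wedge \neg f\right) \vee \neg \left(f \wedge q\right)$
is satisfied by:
  {q: False, f: False}
  {f: True, q: False}
  {q: True, f: False}


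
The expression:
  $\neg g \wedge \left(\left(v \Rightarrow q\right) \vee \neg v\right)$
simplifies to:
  $\neg g \wedge \left(q \vee \neg v\right)$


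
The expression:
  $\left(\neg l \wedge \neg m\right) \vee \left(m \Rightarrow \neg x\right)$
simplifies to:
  $\neg m \vee \neg x$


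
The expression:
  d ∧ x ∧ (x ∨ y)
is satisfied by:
  {d: True, x: True}


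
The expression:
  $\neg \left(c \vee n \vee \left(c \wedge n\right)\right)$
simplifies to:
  $\neg c \wedge \neg n$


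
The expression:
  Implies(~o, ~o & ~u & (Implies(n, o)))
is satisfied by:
  {o: True, n: False, u: False}
  {o: True, u: True, n: False}
  {o: True, n: True, u: False}
  {o: True, u: True, n: True}
  {u: False, n: False, o: False}


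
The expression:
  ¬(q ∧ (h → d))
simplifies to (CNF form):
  (h ∨ ¬q) ∧ (¬d ∨ ¬q)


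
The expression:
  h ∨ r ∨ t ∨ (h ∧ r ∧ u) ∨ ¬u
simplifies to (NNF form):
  h ∨ r ∨ t ∨ ¬u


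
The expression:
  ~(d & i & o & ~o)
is always true.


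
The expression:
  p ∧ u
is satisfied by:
  {p: True, u: True}


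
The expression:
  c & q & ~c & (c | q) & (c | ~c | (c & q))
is never true.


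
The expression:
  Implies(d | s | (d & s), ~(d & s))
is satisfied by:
  {s: False, d: False}
  {d: True, s: False}
  {s: True, d: False}


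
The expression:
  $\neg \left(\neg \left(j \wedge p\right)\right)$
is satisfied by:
  {p: True, j: True}


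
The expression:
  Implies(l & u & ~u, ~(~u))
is always true.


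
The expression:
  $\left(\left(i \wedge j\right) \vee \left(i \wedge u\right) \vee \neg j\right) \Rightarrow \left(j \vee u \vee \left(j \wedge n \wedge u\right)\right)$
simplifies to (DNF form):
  $j \vee u$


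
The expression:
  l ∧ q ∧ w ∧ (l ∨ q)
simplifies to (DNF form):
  l ∧ q ∧ w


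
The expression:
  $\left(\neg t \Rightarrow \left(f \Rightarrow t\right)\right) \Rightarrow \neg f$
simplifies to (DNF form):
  $\neg f \vee \neg t$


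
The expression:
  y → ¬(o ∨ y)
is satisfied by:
  {y: False}


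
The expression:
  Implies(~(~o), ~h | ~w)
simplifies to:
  ~h | ~o | ~w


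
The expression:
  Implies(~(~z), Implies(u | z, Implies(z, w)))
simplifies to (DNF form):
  w | ~z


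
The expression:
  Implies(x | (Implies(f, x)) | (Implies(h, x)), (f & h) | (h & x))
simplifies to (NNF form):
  h & (f | x)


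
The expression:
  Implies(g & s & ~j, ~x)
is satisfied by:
  {j: True, s: False, x: False, g: False}
  {j: False, s: False, x: False, g: False}
  {j: True, g: True, s: False, x: False}
  {g: True, j: False, s: False, x: False}
  {j: True, x: True, g: False, s: False}
  {x: True, g: False, s: False, j: False}
  {j: True, g: True, x: True, s: False}
  {g: True, x: True, j: False, s: False}
  {j: True, s: True, g: False, x: False}
  {s: True, g: False, x: False, j: False}
  {j: True, g: True, s: True, x: False}
  {g: True, s: True, j: False, x: False}
  {j: True, x: True, s: True, g: False}
  {x: True, s: True, g: False, j: False}
  {j: True, g: True, x: True, s: True}


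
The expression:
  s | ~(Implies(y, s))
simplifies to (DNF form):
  s | y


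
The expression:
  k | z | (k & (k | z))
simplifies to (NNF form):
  k | z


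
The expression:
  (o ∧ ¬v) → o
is always true.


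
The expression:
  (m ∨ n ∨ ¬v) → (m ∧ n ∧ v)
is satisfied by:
  {v: True, m: False, n: False}
  {n: True, m: True, v: True}


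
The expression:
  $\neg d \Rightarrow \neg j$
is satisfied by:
  {d: True, j: False}
  {j: False, d: False}
  {j: True, d: True}


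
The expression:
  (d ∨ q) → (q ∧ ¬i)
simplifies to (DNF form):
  (q ∧ ¬i) ∨ (¬d ∧ ¬q)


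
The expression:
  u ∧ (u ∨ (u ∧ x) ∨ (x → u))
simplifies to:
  u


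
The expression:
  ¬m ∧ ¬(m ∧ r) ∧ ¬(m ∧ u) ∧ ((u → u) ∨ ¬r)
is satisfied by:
  {m: False}


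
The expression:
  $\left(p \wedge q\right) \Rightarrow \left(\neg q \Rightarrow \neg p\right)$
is always true.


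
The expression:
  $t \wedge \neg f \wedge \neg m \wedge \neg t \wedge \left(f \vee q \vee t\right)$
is never true.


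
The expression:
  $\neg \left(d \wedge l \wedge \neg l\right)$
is always true.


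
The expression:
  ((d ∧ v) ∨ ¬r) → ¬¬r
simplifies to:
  r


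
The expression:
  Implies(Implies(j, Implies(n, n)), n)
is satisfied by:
  {n: True}


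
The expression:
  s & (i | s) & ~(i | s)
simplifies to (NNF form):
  False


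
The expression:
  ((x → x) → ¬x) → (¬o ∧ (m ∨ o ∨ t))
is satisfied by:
  {x: True, m: True, t: True, o: False}
  {x: True, m: True, t: False, o: False}
  {x: True, t: True, o: False, m: False}
  {x: True, t: False, o: False, m: False}
  {x: True, m: True, o: True, t: True}
  {x: True, m: True, o: True, t: False}
  {x: True, o: True, t: True, m: False}
  {x: True, o: True, t: False, m: False}
  {m: True, o: False, t: True, x: False}
  {m: True, o: False, t: False, x: False}
  {t: True, x: False, o: False, m: False}


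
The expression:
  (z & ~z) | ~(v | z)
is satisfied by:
  {v: False, z: False}


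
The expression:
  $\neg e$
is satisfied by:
  {e: False}


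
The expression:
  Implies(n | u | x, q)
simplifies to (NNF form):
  q | (~n & ~u & ~x)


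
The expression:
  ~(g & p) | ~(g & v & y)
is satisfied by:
  {p: False, v: False, y: False, g: False}
  {g: True, p: False, v: False, y: False}
  {y: True, p: False, v: False, g: False}
  {g: True, y: True, p: False, v: False}
  {v: True, g: False, p: False, y: False}
  {g: True, v: True, p: False, y: False}
  {y: True, v: True, g: False, p: False}
  {g: True, y: True, v: True, p: False}
  {p: True, y: False, v: False, g: False}
  {g: True, p: True, y: False, v: False}
  {y: True, p: True, g: False, v: False}
  {g: True, y: True, p: True, v: False}
  {v: True, p: True, y: False, g: False}
  {g: True, v: True, p: True, y: False}
  {y: True, v: True, p: True, g: False}


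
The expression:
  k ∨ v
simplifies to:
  k ∨ v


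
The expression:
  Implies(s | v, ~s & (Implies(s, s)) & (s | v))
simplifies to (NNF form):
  ~s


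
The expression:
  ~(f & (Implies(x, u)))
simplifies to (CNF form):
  (x | ~f) & (~f | ~u)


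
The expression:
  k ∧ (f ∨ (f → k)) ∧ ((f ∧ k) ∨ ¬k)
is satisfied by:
  {f: True, k: True}


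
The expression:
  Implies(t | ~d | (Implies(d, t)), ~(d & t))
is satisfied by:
  {t: False, d: False}
  {d: True, t: False}
  {t: True, d: False}


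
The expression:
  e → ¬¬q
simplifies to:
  q ∨ ¬e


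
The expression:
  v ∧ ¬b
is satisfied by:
  {v: True, b: False}


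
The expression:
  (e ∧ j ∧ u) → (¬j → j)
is always true.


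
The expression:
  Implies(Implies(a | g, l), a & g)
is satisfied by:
  {a: True, g: True, l: False}
  {a: True, l: False, g: False}
  {g: True, l: False, a: False}
  {a: True, g: True, l: True}


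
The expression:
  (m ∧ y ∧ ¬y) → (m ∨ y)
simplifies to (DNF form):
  True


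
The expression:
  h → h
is always true.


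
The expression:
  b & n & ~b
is never true.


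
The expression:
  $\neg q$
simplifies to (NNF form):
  $\neg q$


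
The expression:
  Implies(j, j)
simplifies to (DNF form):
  True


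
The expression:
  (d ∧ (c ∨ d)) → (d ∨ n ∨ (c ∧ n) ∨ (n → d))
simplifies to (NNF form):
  True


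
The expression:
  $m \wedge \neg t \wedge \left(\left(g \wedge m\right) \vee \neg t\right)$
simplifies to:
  $m \wedge \neg t$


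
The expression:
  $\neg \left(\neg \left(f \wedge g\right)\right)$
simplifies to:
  $f \wedge g$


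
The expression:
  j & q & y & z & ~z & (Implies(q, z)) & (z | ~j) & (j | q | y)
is never true.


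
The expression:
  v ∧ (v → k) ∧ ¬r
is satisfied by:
  {k: True, v: True, r: False}


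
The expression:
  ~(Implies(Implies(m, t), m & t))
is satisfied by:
  {m: False}


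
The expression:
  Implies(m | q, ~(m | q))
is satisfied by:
  {q: False, m: False}


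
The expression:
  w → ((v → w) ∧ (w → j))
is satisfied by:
  {j: True, w: False}
  {w: False, j: False}
  {w: True, j: True}


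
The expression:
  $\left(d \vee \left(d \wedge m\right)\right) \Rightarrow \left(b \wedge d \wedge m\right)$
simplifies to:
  $\left(b \wedge m\right) \vee \neg d$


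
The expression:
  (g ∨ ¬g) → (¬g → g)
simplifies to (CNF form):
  g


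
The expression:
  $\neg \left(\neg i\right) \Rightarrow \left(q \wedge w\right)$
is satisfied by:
  {w: True, q: True, i: False}
  {w: True, q: False, i: False}
  {q: True, w: False, i: False}
  {w: False, q: False, i: False}
  {i: True, w: True, q: True}


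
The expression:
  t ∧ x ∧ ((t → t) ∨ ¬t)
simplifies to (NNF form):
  t ∧ x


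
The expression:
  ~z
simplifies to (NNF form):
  ~z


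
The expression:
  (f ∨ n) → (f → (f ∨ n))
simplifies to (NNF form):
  True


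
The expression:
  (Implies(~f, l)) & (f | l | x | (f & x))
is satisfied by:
  {l: True, f: True}
  {l: True, f: False}
  {f: True, l: False}


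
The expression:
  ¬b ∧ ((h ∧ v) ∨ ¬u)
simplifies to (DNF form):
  (¬b ∧ ¬u) ∨ (h ∧ v ∧ ¬b) ∨ (h ∧ ¬b ∧ ¬u) ∨ (v ∧ ¬b ∧ ¬u)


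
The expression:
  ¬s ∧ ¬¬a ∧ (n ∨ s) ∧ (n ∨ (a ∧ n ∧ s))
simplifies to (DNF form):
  a ∧ n ∧ ¬s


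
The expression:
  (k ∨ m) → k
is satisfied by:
  {k: True, m: False}
  {m: False, k: False}
  {m: True, k: True}


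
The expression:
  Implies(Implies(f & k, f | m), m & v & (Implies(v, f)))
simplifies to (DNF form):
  f & m & v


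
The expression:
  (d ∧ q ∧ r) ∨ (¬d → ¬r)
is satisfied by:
  {d: True, r: False}
  {r: False, d: False}
  {r: True, d: True}


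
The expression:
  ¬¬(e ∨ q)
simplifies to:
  e ∨ q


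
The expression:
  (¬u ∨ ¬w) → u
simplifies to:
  u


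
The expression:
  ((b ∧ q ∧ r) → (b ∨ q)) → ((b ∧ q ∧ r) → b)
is always true.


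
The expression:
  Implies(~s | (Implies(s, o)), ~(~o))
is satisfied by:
  {o: True, s: True}
  {o: True, s: False}
  {s: True, o: False}


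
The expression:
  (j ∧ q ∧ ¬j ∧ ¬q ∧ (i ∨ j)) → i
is always true.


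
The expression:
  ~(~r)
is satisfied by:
  {r: True}


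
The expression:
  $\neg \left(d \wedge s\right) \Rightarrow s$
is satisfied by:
  {s: True}


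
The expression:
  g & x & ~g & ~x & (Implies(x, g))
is never true.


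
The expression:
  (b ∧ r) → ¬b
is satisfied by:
  {b: False, r: False}
  {r: True, b: False}
  {b: True, r: False}


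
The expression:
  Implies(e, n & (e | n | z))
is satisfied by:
  {n: True, e: False}
  {e: False, n: False}
  {e: True, n: True}


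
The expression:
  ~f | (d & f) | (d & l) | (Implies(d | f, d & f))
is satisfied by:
  {d: True, f: False}
  {f: False, d: False}
  {f: True, d: True}


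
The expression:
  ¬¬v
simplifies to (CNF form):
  v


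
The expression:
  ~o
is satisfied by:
  {o: False}


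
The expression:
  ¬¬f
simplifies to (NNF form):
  f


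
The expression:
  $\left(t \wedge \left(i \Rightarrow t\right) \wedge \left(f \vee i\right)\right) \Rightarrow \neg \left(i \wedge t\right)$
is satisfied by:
  {t: False, i: False}
  {i: True, t: False}
  {t: True, i: False}


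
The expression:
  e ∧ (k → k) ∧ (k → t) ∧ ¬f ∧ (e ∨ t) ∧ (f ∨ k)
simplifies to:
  e ∧ k ∧ t ∧ ¬f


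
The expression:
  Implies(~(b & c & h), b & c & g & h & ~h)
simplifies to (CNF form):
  b & c & h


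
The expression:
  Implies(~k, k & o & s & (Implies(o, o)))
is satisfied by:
  {k: True}


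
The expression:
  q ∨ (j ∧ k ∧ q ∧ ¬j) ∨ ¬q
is always true.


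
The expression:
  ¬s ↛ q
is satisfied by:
  {q: False, s: False}


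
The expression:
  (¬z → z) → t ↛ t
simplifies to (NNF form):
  ¬z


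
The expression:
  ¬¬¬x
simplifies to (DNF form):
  ¬x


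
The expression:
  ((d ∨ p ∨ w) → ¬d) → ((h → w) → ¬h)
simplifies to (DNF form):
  d ∨ ¬h ∨ ¬w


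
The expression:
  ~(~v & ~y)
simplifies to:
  v | y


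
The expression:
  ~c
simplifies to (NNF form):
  ~c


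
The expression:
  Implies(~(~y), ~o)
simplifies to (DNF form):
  ~o | ~y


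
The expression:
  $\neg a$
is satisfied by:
  {a: False}


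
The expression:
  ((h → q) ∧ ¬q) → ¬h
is always true.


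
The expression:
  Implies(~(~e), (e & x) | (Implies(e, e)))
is always true.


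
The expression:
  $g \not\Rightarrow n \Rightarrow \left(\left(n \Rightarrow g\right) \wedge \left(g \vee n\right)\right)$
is always true.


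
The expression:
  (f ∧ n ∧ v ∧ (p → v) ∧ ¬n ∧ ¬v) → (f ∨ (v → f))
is always true.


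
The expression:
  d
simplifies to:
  d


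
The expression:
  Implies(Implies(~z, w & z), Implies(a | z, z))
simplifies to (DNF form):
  True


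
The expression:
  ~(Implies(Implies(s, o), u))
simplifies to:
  ~u & (o | ~s)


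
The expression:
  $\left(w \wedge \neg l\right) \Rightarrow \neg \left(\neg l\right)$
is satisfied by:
  {l: True, w: False}
  {w: False, l: False}
  {w: True, l: True}


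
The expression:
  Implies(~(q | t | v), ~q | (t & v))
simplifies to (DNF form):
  True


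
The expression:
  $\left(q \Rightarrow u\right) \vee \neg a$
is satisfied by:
  {u: True, q: False, a: False}
  {u: False, q: False, a: False}
  {a: True, u: True, q: False}
  {a: True, u: False, q: False}
  {q: True, u: True, a: False}
  {q: True, u: False, a: False}
  {q: True, a: True, u: True}


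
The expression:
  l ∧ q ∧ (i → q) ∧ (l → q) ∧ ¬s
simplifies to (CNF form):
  l ∧ q ∧ ¬s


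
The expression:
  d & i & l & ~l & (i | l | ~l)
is never true.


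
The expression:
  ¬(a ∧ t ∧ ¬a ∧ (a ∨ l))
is always true.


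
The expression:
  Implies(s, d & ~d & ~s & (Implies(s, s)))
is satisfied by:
  {s: False}


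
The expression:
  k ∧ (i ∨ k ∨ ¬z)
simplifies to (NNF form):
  k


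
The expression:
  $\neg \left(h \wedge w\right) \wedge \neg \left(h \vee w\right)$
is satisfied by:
  {w: False, h: False}


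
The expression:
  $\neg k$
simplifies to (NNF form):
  $\neg k$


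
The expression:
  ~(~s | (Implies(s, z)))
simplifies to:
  s & ~z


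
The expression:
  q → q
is always true.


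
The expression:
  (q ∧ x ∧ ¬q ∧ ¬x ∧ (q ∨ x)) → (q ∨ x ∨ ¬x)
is always true.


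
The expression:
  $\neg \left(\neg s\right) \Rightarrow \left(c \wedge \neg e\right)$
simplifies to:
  $\left(c \wedge \neg e\right) \vee \neg s$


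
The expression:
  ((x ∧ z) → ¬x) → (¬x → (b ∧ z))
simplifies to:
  x ∨ (b ∧ z)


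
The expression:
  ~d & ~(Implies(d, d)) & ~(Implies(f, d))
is never true.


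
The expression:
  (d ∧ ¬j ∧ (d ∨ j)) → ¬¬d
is always true.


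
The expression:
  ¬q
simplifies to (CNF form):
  ¬q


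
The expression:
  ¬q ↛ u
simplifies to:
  u ∨ ¬q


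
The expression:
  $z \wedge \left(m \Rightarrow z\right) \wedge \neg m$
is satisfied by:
  {z: True, m: False}


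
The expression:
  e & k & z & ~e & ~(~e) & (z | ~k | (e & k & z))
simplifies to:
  False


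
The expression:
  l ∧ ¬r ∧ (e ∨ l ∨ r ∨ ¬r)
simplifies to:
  l ∧ ¬r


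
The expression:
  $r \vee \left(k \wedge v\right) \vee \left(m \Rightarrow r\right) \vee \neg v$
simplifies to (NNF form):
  $k \vee r \vee \neg m \vee \neg v$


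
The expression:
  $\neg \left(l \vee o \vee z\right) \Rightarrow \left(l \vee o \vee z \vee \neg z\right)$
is always true.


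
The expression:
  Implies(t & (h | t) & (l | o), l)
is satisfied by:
  {l: True, o: False, t: False}
  {o: False, t: False, l: False}
  {l: True, t: True, o: False}
  {t: True, o: False, l: False}
  {l: True, o: True, t: False}
  {o: True, l: False, t: False}
  {l: True, t: True, o: True}


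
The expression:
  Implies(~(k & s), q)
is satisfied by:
  {k: True, q: True, s: True}
  {k: True, q: True, s: False}
  {q: True, s: True, k: False}
  {q: True, s: False, k: False}
  {k: True, s: True, q: False}


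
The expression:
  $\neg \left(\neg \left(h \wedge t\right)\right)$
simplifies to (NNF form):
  $h \wedge t$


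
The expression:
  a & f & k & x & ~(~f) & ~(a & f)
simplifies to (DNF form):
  False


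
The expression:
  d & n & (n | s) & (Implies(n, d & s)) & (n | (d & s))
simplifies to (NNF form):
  d & n & s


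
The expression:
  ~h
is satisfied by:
  {h: False}


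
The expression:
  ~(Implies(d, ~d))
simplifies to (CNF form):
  d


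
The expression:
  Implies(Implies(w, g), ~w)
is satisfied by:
  {w: False, g: False}
  {g: True, w: False}
  {w: True, g: False}


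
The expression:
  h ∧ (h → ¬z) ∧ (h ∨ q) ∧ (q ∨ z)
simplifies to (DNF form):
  h ∧ q ∧ ¬z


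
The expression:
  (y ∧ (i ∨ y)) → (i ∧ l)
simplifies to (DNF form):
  (i ∧ l) ∨ ¬y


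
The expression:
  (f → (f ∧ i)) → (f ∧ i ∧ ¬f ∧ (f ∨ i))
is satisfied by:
  {f: True, i: False}


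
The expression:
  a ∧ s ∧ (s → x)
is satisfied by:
  {a: True, s: True, x: True}
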